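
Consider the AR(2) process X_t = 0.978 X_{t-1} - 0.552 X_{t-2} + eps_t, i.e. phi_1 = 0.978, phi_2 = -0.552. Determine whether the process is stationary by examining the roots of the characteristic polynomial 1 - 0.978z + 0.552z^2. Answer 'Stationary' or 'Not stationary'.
\text{Stationary}

The AR(p) characteristic polynomial is P(z) = 1 - 0.978z + 0.552z^2.
Stationarity requires all roots to lie outside the unit circle, i.e. |z| > 1 for every root.
Set 1 + (-0.978) z + (0.552) z^2 = 0, i.e. a z^2 + b z + c = 0 with a = 0.552, b = -0.978, c = 1.
Discriminant D = b^2 - 4ac = (-0.978)^2 - 4*(0.552)*1 = 0.956484 - (2.208) = -1.251516.
D < 0, so the roots are the complex-conjugate pair z = (-b +/- i sqrt(-D)) / (2a) = 0.8859 +/- 1.0133i.
For a conjugate pair |z|^2 = z * conj(z) = (product of roots) = c/a = 1/(0.552) = 1.811594, so |z| = sqrt(1.811594) = 1.346 for both roots.
Moduli of all roots: 1.3460, 1.3460.
All moduli strictly greater than 1? Yes.
Verdict: Stationary.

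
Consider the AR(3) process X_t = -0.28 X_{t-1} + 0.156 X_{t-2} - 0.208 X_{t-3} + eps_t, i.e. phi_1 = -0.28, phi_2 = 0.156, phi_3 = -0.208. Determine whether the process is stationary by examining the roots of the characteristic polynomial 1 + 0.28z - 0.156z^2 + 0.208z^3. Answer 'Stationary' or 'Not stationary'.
\text{Stationary}

The AR(p) characteristic polynomial is P(z) = 1 + 0.28z - 0.156z^2 + 0.208z^3.
Stationarity requires all roots to lie outside the unit circle, i.e. |z| > 1 for every root.
Degree 3: look for a simple real root z0 first, then factor out (1 - z/z0) and solve the remaining quadratic.
Testing z0 = -1.25: P(-1.25) = 1 + (0.28)(-1.25) + (-0.156)(-1.25)^2 + (0.208)(-1.25)^3
  = 1 + (-0.35) + (-0.24375) + (-0.40625) = 0.  So z_0 = -1.25 is a root, |z_0| = 1.25.
Divide out the factor (1 + 0.8 z) = (1 - z/z0) (since 1/z0 = -0.8):
  P(z) = (1 + 0.8 z)(1 + (-0.52) z + (0.26) z^2)
  [check: z-coef -0.52 - (-0.8) = 0.28; z^2-coef 0.26 - (-0.8)(-0.52) = -0.156; z^3-coef -(-0.8)(0.26) = 0.208.]
Remaining roots from the quadratic factor 1 + (-0.52) z + (0.26) z^2:
  Set 1 + (-0.52) z + (0.26) z^2 = 0, i.e. a z^2 + b z + c = 0 with a = 0.26, b = -0.52, c = 1.
  Discriminant D = b^2 - 4ac = (-0.52)^2 - 4*(0.26)*1 = 0.2704 - (1.04) = -0.7696.
  D < 0, so the roots are the complex-conjugate pair z = (-b +/- i sqrt(-D)) / (2a) = 1 +/- 1.6871i.
  For a conjugate pair |z|^2 = z * conj(z) = (product of roots) = c/a = 1/(0.26) = 3.846154, so |z| = sqrt(3.846154) = 1.9612 for both roots.
Moduli of all roots: 1.2500, 1.9612, 1.9612.
All moduli strictly greater than 1? Yes.
Verdict: Stationary.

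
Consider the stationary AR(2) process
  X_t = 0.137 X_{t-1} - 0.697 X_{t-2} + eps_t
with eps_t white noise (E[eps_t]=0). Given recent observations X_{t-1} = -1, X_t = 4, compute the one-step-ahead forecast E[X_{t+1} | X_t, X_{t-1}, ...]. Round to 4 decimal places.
E[X_{t+1} \mid \mathcal F_t] = 1.2450

For an AR(p) model X_t = c + sum_i phi_i X_{t-i} + eps_t, the
one-step-ahead conditional mean is
  E[X_{t+1} | X_t, ...] = c + sum_i phi_i X_{t+1-i}.
Substitute known values:
  E[X_{t+1} | ...] = (0.137) * (4) + (-0.697) * (-1)
                   = 1.2450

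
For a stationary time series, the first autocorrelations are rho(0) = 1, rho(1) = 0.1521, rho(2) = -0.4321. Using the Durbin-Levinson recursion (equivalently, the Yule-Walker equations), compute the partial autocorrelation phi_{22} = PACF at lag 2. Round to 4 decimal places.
\phi_{22} = -0.4660

The PACF at lag k is phi_{kk}, the last component of the solution
to the Yule-Walker system G_k phi = r_k where
  (G_k)_{ij} = rho(|i - j|), (r_k)_i = rho(i), i,j = 1..k.
Equivalently, Durbin-Levinson gives phi_{kk} iteratively:
  phi_{11} = rho(1)
  phi_{kk} = [rho(k) - sum_{j=1..k-1} phi_{k-1,j} rho(k-j)]
            / [1 - sum_{j=1..k-1} phi_{k-1,j} rho(j)],
  phi_{k,j} = phi_{k-1,j} - phi_{kk} phi_{k-1,k-j},  j = 1..k-1.
Step k = 1:
  phi_11 = rho(1) = 0.1521.
Step k = 2:
  phi_22 = [rho(2) - phi_11 rho(1)] / [1 - phi_11 rho(1)] = [-0.4321 - (0.1521)(0.1521)] / [1 - (0.1521)(0.1521)]
         = -0.45523441 / 0.97686559 = -0.466.
Therefore phi_{22} = -0.4660.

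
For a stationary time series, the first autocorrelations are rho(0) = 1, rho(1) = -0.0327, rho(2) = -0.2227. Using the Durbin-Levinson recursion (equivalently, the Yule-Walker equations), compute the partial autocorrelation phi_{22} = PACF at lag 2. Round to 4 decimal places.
\phi_{22} = -0.2240

The PACF at lag k is phi_{kk}, the last component of the solution
to the Yule-Walker system G_k phi = r_k where
  (G_k)_{ij} = rho(|i - j|), (r_k)_i = rho(i), i,j = 1..k.
Equivalently, Durbin-Levinson gives phi_{kk} iteratively:
  phi_{11} = rho(1)
  phi_{kk} = [rho(k) - sum_{j=1..k-1} phi_{k-1,j} rho(k-j)]
            / [1 - sum_{j=1..k-1} phi_{k-1,j} rho(j)],
  phi_{k,j} = phi_{k-1,j} - phi_{kk} phi_{k-1,k-j},  j = 1..k-1.
Step k = 1:
  phi_11 = rho(1) = -0.0327.
Step k = 2:
  phi_22 = [rho(2) - phi_11 rho(1)] / [1 - phi_11 rho(1)] = [-0.2227 - (-0.0327)(-0.0327)] / [1 - (-0.0327)(-0.0327)]
         = -0.22376929 / 0.99893071 = -0.224.
Therefore phi_{22} = -0.2240.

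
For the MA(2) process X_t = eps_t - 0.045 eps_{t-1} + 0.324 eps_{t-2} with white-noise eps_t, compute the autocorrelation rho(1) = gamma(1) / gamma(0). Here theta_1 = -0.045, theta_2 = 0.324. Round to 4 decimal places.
\rho(1) = -0.0538

For an MA(q) process with theta_0 = 1, the autocovariance is
  gamma(k) = sigma^2 * sum_{i=0..q-k} theta_i * theta_{i+k},
and rho(k) = gamma(k) / gamma(0). Sigma^2 cancels.
  numerator   = (1)*(-0.045) + (-0.045)*(0.324) = -0.05958.
  denominator = (1)^2 + (-0.045)^2 + (0.324)^2 = 1.107001.
  rho(1) = -0.05958 / 1.107001 = -0.0538.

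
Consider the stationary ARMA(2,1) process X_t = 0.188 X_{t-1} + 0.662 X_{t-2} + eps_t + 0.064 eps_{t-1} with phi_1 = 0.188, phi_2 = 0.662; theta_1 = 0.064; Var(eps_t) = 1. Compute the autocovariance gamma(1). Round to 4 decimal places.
\gamma(1) = 1.7310

Multiply the model equation by X_{t-k} and take expectations. With theta_0 = psi_0 = 1 and psi_j the MA(infinity) weights, this gives
  gamma(k) - sum_i phi_i gamma(k-i) = c_k,
  c_k = sigma^2 * sum_{j=k..q} theta_j psi_{j-k}   (c_k = 0 for k > q),
using gamma(-m) = gamma(m).
psi-weights needed (psi_j = theta_j + sum_i phi_i psi_{j-i}):
  psi_1 = theta_1 + phi_1 = 0.064 + (0.188) = 0.252
Right-hand sides:
  c_0 = sigma^2 (1 + theta_1 psi_1) = 1 * (1 + (0.064)(0.252)) = 1 * 1.016128 = 1.016128
  c_1 = sigma^2 theta_1 = 1 * (0.064) = 0.064
  c_2 = 0
Equations for k = 0, 1, 2 (AR order 2, c_2 = 0):
  (E0) gamma(0) = phi_1 gamma(1) + phi_2 gamma(2) + c_0
  (E1) gamma(1) = phi_1 gamma(0) + phi_2 gamma(1) + c_1
  (E2) gamma(2) = phi_1 gamma(1) + phi_2 gamma(0)
From (E1): gamma(1) = A gamma(0) + B with
  A = phi_1 / (1 - phi_2) = 0.188 / 0.338 = 0.556213,   B = c_1 / (1 - phi_2) = 0.064 / 0.338 = 0.189349.
Insert (E2) into (E0): gamma(0) (1 - phi_2^2) = phi_1 (1 + phi_2) gamma(1) + c_0.
  phi_1 (1 + phi_2) = (0.188)(1.662) = 0.312456,   1 - phi_2^2 = 0.561756.
Replace gamma(1) by A gamma(0) + B and collect gamma(0):
  gamma(0) [0.561756 - (0.312456)(0.556213)] = (0.312456)(0.189349) + 1.016128
  gamma(0) * 0.387964 = 1.075291
  gamma(0) = 1.075291 / 0.387964 = 2.771627.
  gamma(1) = A gamma(0) + B = (0.556213)(2.771627) + (0.189349) = 1.730964.
Therefore gamma(1) = 1.7310 (to 4 decimal places).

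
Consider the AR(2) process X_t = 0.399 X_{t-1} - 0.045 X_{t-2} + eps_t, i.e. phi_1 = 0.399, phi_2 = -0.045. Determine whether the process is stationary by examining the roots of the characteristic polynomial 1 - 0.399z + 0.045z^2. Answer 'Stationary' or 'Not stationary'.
\text{Stationary}

The AR(p) characteristic polynomial is P(z) = 1 - 0.399z + 0.045z^2.
Stationarity requires all roots to lie outside the unit circle, i.e. |z| > 1 for every root.
Set 1 + (-0.399) z + (0.045) z^2 = 0, i.e. a z^2 + b z + c = 0 with a = 0.045, b = -0.399, c = 1.
Discriminant D = b^2 - 4ac = (-0.399)^2 - 4*(0.045)*1 = 0.159201 - (0.18) = -0.020799.
D < 0, so the roots are the complex-conjugate pair z = (-b +/- i sqrt(-D)) / (2a) = 4.4333 +/- 1.6024i.
For a conjugate pair |z|^2 = z * conj(z) = (product of roots) = c/a = 1/(0.045) = 22.222222, so |z| = sqrt(22.222222) = 4.714 for both roots.
Moduli of all roots: 4.7140, 4.7140.
All moduli strictly greater than 1? Yes.
Verdict: Stationary.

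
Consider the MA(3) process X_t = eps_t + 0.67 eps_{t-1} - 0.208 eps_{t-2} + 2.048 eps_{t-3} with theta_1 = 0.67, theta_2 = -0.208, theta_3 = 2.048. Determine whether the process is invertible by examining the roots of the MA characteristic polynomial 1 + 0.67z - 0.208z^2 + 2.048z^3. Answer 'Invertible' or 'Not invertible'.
\text{Not invertible}

The MA(q) characteristic polynomial is P(z) = 1 + 0.67z - 0.208z^2 + 2.048z^3.
Invertibility requires all roots to lie outside the unit circle, i.e. |z| > 1 for every root.
Degree 3: look for a simple real root z0 first, then factor out (1 - z/z0) and solve the remaining quadratic.
Testing z0 = -0.625: P(-0.625) = 1 + (0.67)(-0.625) + (-0.208)(-0.625)^2 + (2.048)(-0.625)^3
  = 1 + (-0.41875) + (-0.08125) + (-0.5) = 0.  So z_0 = -0.625 is a root, |z_0| = 0.625.
Divide out the factor (1 + 1.6 z) = (1 - z/z0) (since 1/z0 = -1.6):
  P(z) = (1 + 1.6 z)(1 + (-0.93) z + (1.28) z^2)
  [check: z-coef -0.93 - (-1.6) = 0.67; z^2-coef 1.28 - (-1.6)(-0.93) = -0.208; z^3-coef -(-1.6)(1.28) = 2.048.]
Remaining roots from the quadratic factor 1 + (-0.93) z + (1.28) z^2:
  Set 1 + (-0.93) z + (1.28) z^2 = 0, i.e. a z^2 + b z + c = 0 with a = 1.28, b = -0.93, c = 1.
  Discriminant D = b^2 - 4ac = (-0.93)^2 - 4*(1.28)*1 = 0.8649 - (5.12) = -4.2551.
  D < 0, so the roots are the complex-conjugate pair z = (-b +/- i sqrt(-D)) / (2a) = 0.3633 +/- 0.8058i.
  For a conjugate pair |z|^2 = z * conj(z) = (product of roots) = c/a = 1/(1.28) = 0.78125, so |z| = sqrt(0.78125) = 0.8839 for both roots.
Moduli of all roots: 0.6250, 0.8839, 0.8839.
All moduli strictly greater than 1? No.
Verdict: Not invertible.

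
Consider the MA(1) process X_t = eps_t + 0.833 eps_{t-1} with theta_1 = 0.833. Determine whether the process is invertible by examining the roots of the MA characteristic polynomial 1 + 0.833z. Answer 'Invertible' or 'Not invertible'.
\text{Invertible}

The MA(q) characteristic polynomial is P(z) = 1 + 0.833z.
Invertibility requires all roots to lie outside the unit circle, i.e. |z| > 1 for every root.
This is linear in z: 1 + (0.833) z = 0  =>  z = -1/(0.833) = -1.20048,  |z| = 1.20048.
Moduli of all roots: 1.2005.
All moduli strictly greater than 1? Yes.
Verdict: Invertible.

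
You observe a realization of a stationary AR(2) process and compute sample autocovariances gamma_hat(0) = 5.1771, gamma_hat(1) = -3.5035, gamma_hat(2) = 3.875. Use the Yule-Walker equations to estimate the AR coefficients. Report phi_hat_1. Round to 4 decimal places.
\hat\phi_{1} = -0.3140

The Yule-Walker equations for an AR(p) process read, in matrix form,
  Gamma_p phi = r_p,   with   (Gamma_p)_{ij} = gamma(|i - j|),
                       (r_p)_i = gamma(i),   i,j = 1..p.
Substitute the sample gammas (Toeplitz matrix and right-hand side of size 2):
  Gamma_p = [[5.1771, -3.5035], [-3.5035, 5.1771]]
  r_p     = [-3.5035, 3.875]
Written out:
  5.1771 phi_1 - 3.5035 phi_2 = -3.5035
  -3.5035 phi_1 + 5.1771 phi_2 = 3.875
Solve by Cramer's rule:
  det = gamma(0)^2 - gamma(1)^2 = (5.1771)^2 - (-3.5035)^2 = 26.80236441 - 12.27451225 = 14.52785216
  phi_hat_1 = [gamma(1) gamma(0) - gamma(1) gamma(2)] / det = [(-3.5035)(5.1771) - (-3.5035)(3.875)] / 14.52785216 = -4.56190735 / 14.52785216 = -0.314
  phi_hat_2 = [gamma(0) gamma(2) - gamma(1)^2] / det = [(5.1771)(3.875) - (-3.5035)^2] / 14.52785216 = 7.78675025 / 14.52785216 = 0.536
So phi_hat = [-0.3140, 0.5360].
Therefore phi_hat_1 = -0.3140.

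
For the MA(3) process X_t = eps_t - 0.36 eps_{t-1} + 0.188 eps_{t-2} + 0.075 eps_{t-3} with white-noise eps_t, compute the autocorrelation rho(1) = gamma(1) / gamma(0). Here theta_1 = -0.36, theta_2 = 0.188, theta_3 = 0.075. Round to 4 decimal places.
\rho(1) = -0.3533

For an MA(q) process with theta_0 = 1, the autocovariance is
  gamma(k) = sigma^2 * sum_{i=0..q-k} theta_i * theta_{i+k},
and rho(k) = gamma(k) / gamma(0). Sigma^2 cancels.
  numerator   = (1)*(-0.36) + (-0.36)*(0.188) + (0.188)*(0.075) = -0.41358.
  denominator = (1)^2 + (-0.36)^2 + (0.188)^2 + (0.075)^2 = 1.170569.
  rho(1) = -0.41358 / 1.170569 = -0.3533.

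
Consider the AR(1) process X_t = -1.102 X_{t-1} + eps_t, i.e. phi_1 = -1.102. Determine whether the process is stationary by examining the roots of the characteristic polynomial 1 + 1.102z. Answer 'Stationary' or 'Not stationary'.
\text{Not stationary}

The AR(p) characteristic polynomial is P(z) = 1 + 1.102z.
Stationarity requires all roots to lie outside the unit circle, i.e. |z| > 1 for every root.
This is linear in z: 1 + (1.102) z = 0  =>  z = -1/(1.102) = -0.907441,  |z| = 0.907441.
Moduli of all roots: 0.9074.
All moduli strictly greater than 1? No.
Verdict: Not stationary.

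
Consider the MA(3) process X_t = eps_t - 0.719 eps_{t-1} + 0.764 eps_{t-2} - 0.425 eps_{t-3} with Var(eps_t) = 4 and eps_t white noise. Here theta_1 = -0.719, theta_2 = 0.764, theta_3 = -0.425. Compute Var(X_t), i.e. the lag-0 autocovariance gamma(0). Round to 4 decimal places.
\gamma(0) = 9.1251

For an MA(q) process X_t = eps_t + sum_i theta_i eps_{t-i} with
Var(eps_t) = sigma^2, the variance is
  gamma(0) = sigma^2 * (1 + sum_i theta_i^2).
  sum_i theta_i^2 = (-0.719)^2 + (0.764)^2 + (-0.425)^2 = 0.516961 + 0.583696 + 0.180625 = 1.281282.
  gamma(0) = 4 * (1 + 1.281282) = 4 * 2.281282 = 9.125128, which rounds to 9.1251.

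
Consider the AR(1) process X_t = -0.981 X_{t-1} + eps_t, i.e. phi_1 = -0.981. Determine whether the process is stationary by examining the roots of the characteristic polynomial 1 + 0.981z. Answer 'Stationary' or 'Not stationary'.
\text{Stationary}

The AR(p) characteristic polynomial is P(z) = 1 + 0.981z.
Stationarity requires all roots to lie outside the unit circle, i.e. |z| > 1 for every root.
This is linear in z: 1 + (0.981) z = 0  =>  z = -1/(0.981) = -1.019368,  |z| = 1.019368.
Moduli of all roots: 1.0194.
All moduli strictly greater than 1? Yes.
Verdict: Stationary.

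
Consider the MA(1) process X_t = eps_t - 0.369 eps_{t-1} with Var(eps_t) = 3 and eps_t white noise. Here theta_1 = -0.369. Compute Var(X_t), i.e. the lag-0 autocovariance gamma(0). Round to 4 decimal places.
\gamma(0) = 3.4085

For an MA(q) process X_t = eps_t + sum_i theta_i eps_{t-i} with
Var(eps_t) = sigma^2, the variance is
  gamma(0) = sigma^2 * (1 + sum_i theta_i^2).
  sum_i theta_i^2 = (-0.369)^2 = 0.136161.
  gamma(0) = 3 * (1 + 0.136161) = 3 * 1.136161 = 3.408483, which rounds to 3.4085.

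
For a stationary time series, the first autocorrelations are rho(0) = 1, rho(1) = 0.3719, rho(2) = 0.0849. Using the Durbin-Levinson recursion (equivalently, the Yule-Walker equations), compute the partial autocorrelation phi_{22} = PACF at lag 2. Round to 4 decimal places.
\phi_{22} = -0.0620

The PACF at lag k is phi_{kk}, the last component of the solution
to the Yule-Walker system G_k phi = r_k where
  (G_k)_{ij} = rho(|i - j|), (r_k)_i = rho(i), i,j = 1..k.
Equivalently, Durbin-Levinson gives phi_{kk} iteratively:
  phi_{11} = rho(1)
  phi_{kk} = [rho(k) - sum_{j=1..k-1} phi_{k-1,j} rho(k-j)]
            / [1 - sum_{j=1..k-1} phi_{k-1,j} rho(j)],
  phi_{k,j} = phi_{k-1,j} - phi_{kk} phi_{k-1,k-j},  j = 1..k-1.
Step k = 1:
  phi_11 = rho(1) = 0.3719.
Step k = 2:
  phi_22 = [rho(2) - phi_11 rho(1)] / [1 - phi_11 rho(1)] = [0.0849 - (0.3719)(0.3719)] / [1 - (0.3719)(0.3719)]
         = -0.05340961 / 0.86169039 = -0.062.
Therefore phi_{22} = -0.0620.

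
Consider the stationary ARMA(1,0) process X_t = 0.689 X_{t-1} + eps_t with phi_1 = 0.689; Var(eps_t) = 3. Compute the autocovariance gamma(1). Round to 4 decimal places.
\gamma(1) = 3.9351

Multiply the model equation by X_{t-k} and take expectations. With theta_0 = psi_0 = 1 and psi_j the MA(infinity) weights, this gives
  gamma(k) - sum_i phi_i gamma(k-i) = c_k,
  c_k = sigma^2 * sum_{j=k..q} theta_j psi_{j-k}   (c_k = 0 for k > q),
using gamma(-m) = gamma(m).
Pure AR (q = 0): c_0 = sigma^2 = 3, c_k = 0 for k >= 1.
Equations for k = 0 and k = 1 (AR order 1):
  gamma(0) = phi_1 gamma(1) + c_0
  gamma(1) = phi_1 gamma(0) + c_1
Substituting the second into the first: gamma(0) (1 - phi_1^2) = c_0 + phi_1 c_1, so
  gamma(0) = c_0 / (1 - phi_1^2) = 3 / (1 - (0.689)^2) = 3 / 0.525279 = 5.711251.
  gamma(1) = phi_1 gamma(0) = (0.689)(5.711251) = 3.935052.
Therefore gamma(1) = 3.9351 (to 4 decimal places).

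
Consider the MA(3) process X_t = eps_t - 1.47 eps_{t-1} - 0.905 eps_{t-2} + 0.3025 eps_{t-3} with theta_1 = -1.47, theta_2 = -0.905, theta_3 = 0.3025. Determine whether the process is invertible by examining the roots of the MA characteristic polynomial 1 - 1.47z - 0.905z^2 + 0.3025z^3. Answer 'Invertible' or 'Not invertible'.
\text{Not invertible}

The MA(q) characteristic polynomial is P(z) = 1 - 1.47z - 0.905z^2 + 0.3025z^3.
Invertibility requires all roots to lie outside the unit circle, i.e. |z| > 1 for every root.
Degree 3: look for a simple real root z0 first, then factor out (1 - z/z0) and solve the remaining quadratic.
Testing z0 = 4: P(4) = 1 + (-1.47)(4) + (-0.905)(4)^2 + (0.3025)(4)^3
  = 1 + (-5.88) + (-14.48) + (19.36) = 0.  So z_0 = 4 is a root, |z_0| = 4.
Divide out the factor (1 - 0.25 z) = (1 - z/z0) (since 1/z0 = 0.25):
  P(z) = (1 - 0.25 z)(1 + (-1.22) z + (-1.21) z^2)
  [check: z-coef -1.22 - (0.25) = -1.47; z^2-coef -1.21 - (0.25)(-1.22) = -0.905; z^3-coef -(0.25)(-1.21) = 0.3025.]
Remaining roots from the quadratic factor 1 + (-1.22) z + (-1.21) z^2:
  Set 1 + (-1.22) z + (-1.21) z^2 = 0, i.e. a z^2 + b z + c = 0 with a = -1.21, b = -1.22, c = 1.
  Discriminant D = b^2 - 4ac = (-1.22)^2 - 4*(-1.21)*1 = 1.4884 - (-4.84) = 6.3284.
  D >= 0, so the roots are real: z = (-b +/- sqrt(D)) / (2a) = (1.22 +/- 2.515631) / (-2.42).
    z_1 = (1.22 + 2.515631) / (-2.42) = -1.5436,   |z_1| = 1.5436.
    z_2 = (1.22 - 2.515631) / (-2.42) = 0.5354,   |z_2| = 0.5354.
Moduli of all roots: 4.0000, 1.5436, 0.5354.
All moduli strictly greater than 1? No.
Verdict: Not invertible.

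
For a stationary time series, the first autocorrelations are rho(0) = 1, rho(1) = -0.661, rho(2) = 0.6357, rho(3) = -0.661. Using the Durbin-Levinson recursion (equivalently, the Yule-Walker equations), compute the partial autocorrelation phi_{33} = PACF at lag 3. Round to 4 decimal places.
\phi_{33} = -0.3161

The PACF at lag k is phi_{kk}, the last component of the solution
to the Yule-Walker system G_k phi = r_k where
  (G_k)_{ij} = rho(|i - j|), (r_k)_i = rho(i), i,j = 1..k.
Equivalently, Durbin-Levinson gives phi_{kk} iteratively:
  phi_{11} = rho(1)
  phi_{kk} = [rho(k) - sum_{j=1..k-1} phi_{k-1,j} rho(k-j)]
            / [1 - sum_{j=1..k-1} phi_{k-1,j} rho(j)],
  phi_{k,j} = phi_{k-1,j} - phi_{kk} phi_{k-1,k-j},  j = 1..k-1.
Step k = 1:
  phi_11 = rho(1) = -0.661.
Step k = 2:
  phi_22 = [rho(2) - phi_11 rho(1)] / [1 - phi_11 rho(1)] = [0.6357 - (-0.661)(-0.661)] / [1 - (-0.661)(-0.661)]
         = 0.198779 / 0.563079 = 0.353022.
  Update: phi_21 = phi_11 - phi_22 phi_11 = -0.661 - (0.353022)(-0.661) = -0.427653.
Step k = 3:
  phi_33 = [rho(3) - phi_21 rho(2) - phi_22 rho(1)] / [1 - phi_21 rho(1) - phi_22 rho(2)]
    numerator   = -0.661 - (-0.427653)(0.6357) - (0.353022)(-0.661) = -0.15579391
    denominator = 1 - (-0.427653)(-0.661) - (0.353022)(0.6357) = 0.49290574
  phi_33 = -0.15579391 / 0.49290574 = -0.3161.
Therefore phi_{33} = -0.3161.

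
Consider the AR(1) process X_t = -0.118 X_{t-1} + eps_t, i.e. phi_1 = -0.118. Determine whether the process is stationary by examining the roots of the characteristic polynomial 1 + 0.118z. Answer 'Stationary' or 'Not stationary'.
\text{Stationary}

The AR(p) characteristic polynomial is P(z) = 1 + 0.118z.
Stationarity requires all roots to lie outside the unit circle, i.e. |z| > 1 for every root.
This is linear in z: 1 + (0.118) z = 0  =>  z = -1/(0.118) = -8.474576,  |z| = 8.474576.
Moduli of all roots: 8.4746.
All moduli strictly greater than 1? Yes.
Verdict: Stationary.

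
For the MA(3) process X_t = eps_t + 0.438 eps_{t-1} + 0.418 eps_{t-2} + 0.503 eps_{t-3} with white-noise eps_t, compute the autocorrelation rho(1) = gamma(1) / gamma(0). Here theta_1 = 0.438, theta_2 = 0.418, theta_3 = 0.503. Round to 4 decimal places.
\rho(1) = 0.5133

For an MA(q) process with theta_0 = 1, the autocovariance is
  gamma(k) = sigma^2 * sum_{i=0..q-k} theta_i * theta_{i+k},
and rho(k) = gamma(k) / gamma(0). Sigma^2 cancels.
  numerator   = (1)*(0.438) + (0.438)*(0.418) + (0.418)*(0.503) = 0.831338.
  denominator = (1)^2 + (0.438)^2 + (0.418)^2 + (0.503)^2 = 1.619577.
  rho(1) = 0.831338 / 1.619577 = 0.5133.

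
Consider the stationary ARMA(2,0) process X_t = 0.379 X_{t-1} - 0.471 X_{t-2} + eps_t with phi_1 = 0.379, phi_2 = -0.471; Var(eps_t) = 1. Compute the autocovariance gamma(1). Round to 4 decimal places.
\gamma(1) = 0.3546

Multiply the model equation by X_{t-k} and take expectations. With theta_0 = psi_0 = 1 and psi_j the MA(infinity) weights, this gives
  gamma(k) - sum_i phi_i gamma(k-i) = c_k,
  c_k = sigma^2 * sum_{j=k..q} theta_j psi_{j-k}   (c_k = 0 for k > q),
using gamma(-m) = gamma(m).
Pure AR (q = 0): c_0 = sigma^2 = 1, c_k = 0 for k >= 1.
Equations for k = 0, 1, 2 (AR order 2, c_2 = 0):
  (E0) gamma(0) = phi_1 gamma(1) + phi_2 gamma(2) + c_0
  (E1) gamma(1) = phi_1 gamma(0) + phi_2 gamma(1) + c_1
  (E2) gamma(2) = phi_1 gamma(1) + phi_2 gamma(0)
From (E1): gamma(1) = A gamma(0) + B with
  A = phi_1 / (1 - phi_2) = 0.379 / 1.471 = 0.257648,   B = c_1 / (1 - phi_2) = 0 / 1.471 = 0.
Insert (E2) into (E0): gamma(0) (1 - phi_2^2) = phi_1 (1 + phi_2) gamma(1) + c_0.
  phi_1 (1 + phi_2) = (0.379)(0.529) = 0.200491,   1 - phi_2^2 = 0.778159.
Replace gamma(1) by A gamma(0) + B and collect gamma(0):
  gamma(0) [0.778159 - (0.200491)(0.257648)] = c_0 = 1
  gamma(0) * 0.726503 = 1
  gamma(0) = 1 / 0.726503 = 1.376457.
  gamma(1) = A gamma(0) = (0.257648)(1.376457) = 0.354641.
Therefore gamma(1) = 0.3546 (to 4 decimal places).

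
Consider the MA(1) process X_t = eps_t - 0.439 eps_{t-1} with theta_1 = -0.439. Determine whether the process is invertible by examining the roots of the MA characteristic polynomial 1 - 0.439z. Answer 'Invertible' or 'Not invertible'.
\text{Invertible}

The MA(q) characteristic polynomial is P(z) = 1 - 0.439z.
Invertibility requires all roots to lie outside the unit circle, i.e. |z| > 1 for every root.
This is linear in z: 1 + (-0.439) z = 0  =>  z = -1/(-0.439) = 2.277904,  |z| = 2.277904.
Moduli of all roots: 2.2779.
All moduli strictly greater than 1? Yes.
Verdict: Invertible.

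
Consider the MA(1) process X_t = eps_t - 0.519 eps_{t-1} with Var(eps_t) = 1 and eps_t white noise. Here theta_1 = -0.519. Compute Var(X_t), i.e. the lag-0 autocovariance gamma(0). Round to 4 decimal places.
\gamma(0) = 1.2694

For an MA(q) process X_t = eps_t + sum_i theta_i eps_{t-i} with
Var(eps_t) = sigma^2, the variance is
  gamma(0) = sigma^2 * (1 + sum_i theta_i^2).
  sum_i theta_i^2 = (-0.519)^2 = 0.269361.
  gamma(0) = 1 * (1 + 0.269361) = 1 * 1.269361 = 1.269361, which rounds to 1.2694.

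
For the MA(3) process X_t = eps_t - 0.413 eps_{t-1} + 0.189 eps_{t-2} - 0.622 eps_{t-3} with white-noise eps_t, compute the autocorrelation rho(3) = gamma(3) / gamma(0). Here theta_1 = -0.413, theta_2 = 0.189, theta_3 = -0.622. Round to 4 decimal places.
\rho(3) = -0.3904

For an MA(q) process with theta_0 = 1, the autocovariance is
  gamma(k) = sigma^2 * sum_{i=0..q-k} theta_i * theta_{i+k},
and rho(k) = gamma(k) / gamma(0). Sigma^2 cancels.
  numerator   = (1)*(-0.622) = -0.622.
  denominator = (1)^2 + (-0.413)^2 + (0.189)^2 + (-0.622)^2 = 1.593174.
  rho(3) = -0.622 / 1.593174 = -0.3904.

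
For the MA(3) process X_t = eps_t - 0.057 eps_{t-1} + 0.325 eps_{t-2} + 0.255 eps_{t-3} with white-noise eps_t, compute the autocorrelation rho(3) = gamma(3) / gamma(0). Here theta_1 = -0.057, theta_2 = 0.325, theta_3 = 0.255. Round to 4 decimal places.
\rho(3) = 0.2172

For an MA(q) process with theta_0 = 1, the autocovariance is
  gamma(k) = sigma^2 * sum_{i=0..q-k} theta_i * theta_{i+k},
and rho(k) = gamma(k) / gamma(0). Sigma^2 cancels.
  numerator   = (1)*(0.255) = 0.255.
  denominator = (1)^2 + (-0.057)^2 + (0.325)^2 + (0.255)^2 = 1.173899.
  rho(3) = 0.255 / 1.173899 = 0.2172.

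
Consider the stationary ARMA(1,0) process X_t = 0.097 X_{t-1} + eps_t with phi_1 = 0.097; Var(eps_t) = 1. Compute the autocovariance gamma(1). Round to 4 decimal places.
\gamma(1) = 0.0979

Multiply the model equation by X_{t-k} and take expectations. With theta_0 = psi_0 = 1 and psi_j the MA(infinity) weights, this gives
  gamma(k) - sum_i phi_i gamma(k-i) = c_k,
  c_k = sigma^2 * sum_{j=k..q} theta_j psi_{j-k}   (c_k = 0 for k > q),
using gamma(-m) = gamma(m).
Pure AR (q = 0): c_0 = sigma^2 = 1, c_k = 0 for k >= 1.
Equations for k = 0 and k = 1 (AR order 1):
  gamma(0) = phi_1 gamma(1) + c_0
  gamma(1) = phi_1 gamma(0) + c_1
Substituting the second into the first: gamma(0) (1 - phi_1^2) = c_0 + phi_1 c_1, so
  gamma(0) = c_0 / (1 - phi_1^2) = 1 / (1 - (0.097)^2) = 1 / 0.990591 = 1.009498.
  gamma(1) = phi_1 gamma(0) = (0.097)(1.009498) = 0.097921.
Therefore gamma(1) = 0.0979 (to 4 decimal places).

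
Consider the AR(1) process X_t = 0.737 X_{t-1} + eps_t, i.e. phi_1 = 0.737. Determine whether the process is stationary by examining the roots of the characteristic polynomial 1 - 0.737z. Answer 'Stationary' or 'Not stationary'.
\text{Stationary}

The AR(p) characteristic polynomial is P(z) = 1 - 0.737z.
Stationarity requires all roots to lie outside the unit circle, i.e. |z| > 1 for every root.
This is linear in z: 1 + (-0.737) z = 0  =>  z = -1/(-0.737) = 1.356852,  |z| = 1.356852.
Moduli of all roots: 1.3569.
All moduli strictly greater than 1? Yes.
Verdict: Stationary.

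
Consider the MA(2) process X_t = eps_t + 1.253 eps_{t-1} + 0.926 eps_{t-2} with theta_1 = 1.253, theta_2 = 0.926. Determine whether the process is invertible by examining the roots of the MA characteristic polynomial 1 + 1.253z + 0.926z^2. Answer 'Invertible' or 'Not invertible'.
\text{Invertible}

The MA(q) characteristic polynomial is P(z) = 1 + 1.253z + 0.926z^2.
Invertibility requires all roots to lie outside the unit circle, i.e. |z| > 1 for every root.
Set 1 + (1.253) z + (0.926) z^2 = 0, i.e. a z^2 + b z + c = 0 with a = 0.926, b = 1.253, c = 1.
Discriminant D = b^2 - 4ac = (1.253)^2 - 4*(0.926)*1 = 1.570009 - (3.704) = -2.133991.
D < 0, so the roots are the complex-conjugate pair z = (-b +/- i sqrt(-D)) / (2a) = -0.6766 +/- 0.7888i.
For a conjugate pair |z|^2 = z * conj(z) = (product of roots) = c/a = 1/(0.926) = 1.079914, so |z| = sqrt(1.079914) = 1.0392 for both roots.
Moduli of all roots: 1.0392, 1.0392.
All moduli strictly greater than 1? Yes.
Verdict: Invertible.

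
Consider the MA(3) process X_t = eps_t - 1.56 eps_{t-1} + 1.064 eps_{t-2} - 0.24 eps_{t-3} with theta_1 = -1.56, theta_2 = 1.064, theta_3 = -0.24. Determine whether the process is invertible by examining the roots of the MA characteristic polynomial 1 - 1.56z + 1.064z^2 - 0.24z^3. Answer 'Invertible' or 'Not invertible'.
\text{Invertible}

The MA(q) characteristic polynomial is P(z) = 1 - 1.56z + 1.064z^2 - 0.24z^3.
Invertibility requires all roots to lie outside the unit circle, i.e. |z| > 1 for every root.
Degree 3: look for a simple real root z0 first, then factor out (1 - z/z0) and solve the remaining quadratic.
Testing z0 = 2.5: P(2.5) = 1 + (-1.56)(2.5) + (1.064)(2.5)^2 + (-0.24)(2.5)^3
  = 1 + (-3.9) + (6.65) + (-3.75) = 0.  So z_0 = 2.5 is a root, |z_0| = 2.5.
Divide out the factor (1 - 0.4 z) = (1 - z/z0) (since 1/z0 = 0.4):
  P(z) = (1 - 0.4 z)(1 + (-1.16) z + (0.6) z^2)
  [check: z-coef -1.16 - (0.4) = -1.56; z^2-coef 0.6 - (0.4)(-1.16) = 1.064; z^3-coef -(0.4)(0.6) = -0.24.]
Remaining roots from the quadratic factor 1 + (-1.16) z + (0.6) z^2:
  Set 1 + (-1.16) z + (0.6) z^2 = 0, i.e. a z^2 + b z + c = 0 with a = 0.6, b = -1.16, c = 1.
  Discriminant D = b^2 - 4ac = (-1.16)^2 - 4*(0.6)*1 = 1.3456 - (2.4) = -1.0544.
  D < 0, so the roots are the complex-conjugate pair z = (-b +/- i sqrt(-D)) / (2a) = 0.9667 +/- 0.8557i.
  For a conjugate pair |z|^2 = z * conj(z) = (product of roots) = c/a = 1/(0.6) = 1.666667, so |z| = sqrt(1.666667) = 1.291 for both roots.
Moduli of all roots: 2.5000, 1.2910, 1.2910.
All moduli strictly greater than 1? Yes.
Verdict: Invertible.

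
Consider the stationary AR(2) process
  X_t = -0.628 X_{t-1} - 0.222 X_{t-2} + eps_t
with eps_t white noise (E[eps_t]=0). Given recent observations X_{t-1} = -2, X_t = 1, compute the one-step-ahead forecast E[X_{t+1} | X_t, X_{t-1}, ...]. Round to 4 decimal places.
E[X_{t+1} \mid \mathcal F_t] = -0.1840

For an AR(p) model X_t = c + sum_i phi_i X_{t-i} + eps_t, the
one-step-ahead conditional mean is
  E[X_{t+1} | X_t, ...] = c + sum_i phi_i X_{t+1-i}.
Substitute known values:
  E[X_{t+1} | ...] = (-0.628) * (1) + (-0.222) * (-2)
                   = -0.1840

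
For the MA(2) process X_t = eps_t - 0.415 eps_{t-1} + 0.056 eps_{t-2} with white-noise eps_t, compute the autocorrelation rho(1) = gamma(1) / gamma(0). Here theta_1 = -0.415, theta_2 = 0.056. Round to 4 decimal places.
\rho(1) = -0.3729

For an MA(q) process with theta_0 = 1, the autocovariance is
  gamma(k) = sigma^2 * sum_{i=0..q-k} theta_i * theta_{i+k},
and rho(k) = gamma(k) / gamma(0). Sigma^2 cancels.
  numerator   = (1)*(-0.415) + (-0.415)*(0.056) = -0.43824.
  denominator = (1)^2 + (-0.415)^2 + (0.056)^2 = 1.175361.
  rho(1) = -0.43824 / 1.175361 = -0.3729.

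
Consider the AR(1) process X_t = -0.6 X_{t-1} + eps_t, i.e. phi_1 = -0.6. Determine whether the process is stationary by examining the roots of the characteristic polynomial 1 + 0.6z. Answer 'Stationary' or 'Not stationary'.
\text{Stationary}

The AR(p) characteristic polynomial is P(z) = 1 + 0.6z.
Stationarity requires all roots to lie outside the unit circle, i.e. |z| > 1 for every root.
This is linear in z: 1 + (0.6) z = 0  =>  z = -1/(0.6) = -1.666667,  |z| = 1.666667.
Moduli of all roots: 1.6667.
All moduli strictly greater than 1? Yes.
Verdict: Stationary.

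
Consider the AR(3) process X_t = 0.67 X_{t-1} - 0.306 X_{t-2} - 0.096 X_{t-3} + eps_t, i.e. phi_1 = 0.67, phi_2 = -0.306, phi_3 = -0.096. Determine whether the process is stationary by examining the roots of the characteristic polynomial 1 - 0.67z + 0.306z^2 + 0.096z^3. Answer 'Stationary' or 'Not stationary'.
\text{Stationary}

The AR(p) characteristic polynomial is P(z) = 1 - 0.67z + 0.306z^2 + 0.096z^3.
Stationarity requires all roots to lie outside the unit circle, i.e. |z| > 1 for every root.
Degree 3: look for a simple real root z0 first, then factor out (1 - z/z0) and solve the remaining quadratic.
Testing z0 = -5: P(-5) = 1 + (-0.67)(-5) + (0.306)(-5)^2 + (0.096)(-5)^3
  = 1 + (3.35) + (7.65) + (-12) = 0.  So z_0 = -5 is a root, |z_0| = 5.
Divide out the factor (1 + 0.2 z) = (1 - z/z0) (since 1/z0 = -0.2):
  P(z) = (1 + 0.2 z)(1 + (-0.87) z + (0.48) z^2)
  [check: z-coef -0.87 - (-0.2) = -0.67; z^2-coef 0.48 - (-0.2)(-0.87) = 0.306; z^3-coef -(-0.2)(0.48) = 0.096.]
Remaining roots from the quadratic factor 1 + (-0.87) z + (0.48) z^2:
  Set 1 + (-0.87) z + (0.48) z^2 = 0, i.e. a z^2 + b z + c = 0 with a = 0.48, b = -0.87, c = 1.
  Discriminant D = b^2 - 4ac = (-0.87)^2 - 4*(0.48)*1 = 0.7569 - (1.92) = -1.1631.
  D < 0, so the roots are the complex-conjugate pair z = (-b +/- i sqrt(-D)) / (2a) = 0.9062 +/- 1.1234i.
  For a conjugate pair |z|^2 = z * conj(z) = (product of roots) = c/a = 1/(0.48) = 2.083333, so |z| = sqrt(2.083333) = 1.4434 for both roots.
Moduli of all roots: 5.0000, 1.4434, 1.4434.
All moduli strictly greater than 1? Yes.
Verdict: Stationary.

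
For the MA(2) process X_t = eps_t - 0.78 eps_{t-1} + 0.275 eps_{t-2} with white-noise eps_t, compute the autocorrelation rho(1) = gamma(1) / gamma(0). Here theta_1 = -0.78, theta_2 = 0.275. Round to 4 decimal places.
\rho(1) = -0.5905

For an MA(q) process with theta_0 = 1, the autocovariance is
  gamma(k) = sigma^2 * sum_{i=0..q-k} theta_i * theta_{i+k},
and rho(k) = gamma(k) / gamma(0). Sigma^2 cancels.
  numerator   = (1)*(-0.78) + (-0.78)*(0.275) = -0.9945.
  denominator = (1)^2 + (-0.78)^2 + (0.275)^2 = 1.684025.
  rho(1) = -0.9945 / 1.684025 = -0.5905.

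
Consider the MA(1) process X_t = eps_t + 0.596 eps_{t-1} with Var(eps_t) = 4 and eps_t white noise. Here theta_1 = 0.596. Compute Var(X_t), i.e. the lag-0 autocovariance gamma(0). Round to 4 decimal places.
\gamma(0) = 5.4209

For an MA(q) process X_t = eps_t + sum_i theta_i eps_{t-i} with
Var(eps_t) = sigma^2, the variance is
  gamma(0) = sigma^2 * (1 + sum_i theta_i^2).
  sum_i theta_i^2 = (0.596)^2 = 0.355216.
  gamma(0) = 4 * (1 + 0.355216) = 4 * 1.355216 = 5.420864, which rounds to 5.4209.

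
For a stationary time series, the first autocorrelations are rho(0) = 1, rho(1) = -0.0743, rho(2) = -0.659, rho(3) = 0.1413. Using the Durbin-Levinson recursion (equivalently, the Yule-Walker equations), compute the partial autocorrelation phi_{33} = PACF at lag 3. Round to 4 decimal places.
\phi_{33} = 0.0181

The PACF at lag k is phi_{kk}, the last component of the solution
to the Yule-Walker system G_k phi = r_k where
  (G_k)_{ij} = rho(|i - j|), (r_k)_i = rho(i), i,j = 1..k.
Equivalently, Durbin-Levinson gives phi_{kk} iteratively:
  phi_{11} = rho(1)
  phi_{kk} = [rho(k) - sum_{j=1..k-1} phi_{k-1,j} rho(k-j)]
            / [1 - sum_{j=1..k-1} phi_{k-1,j} rho(j)],
  phi_{k,j} = phi_{k-1,j} - phi_{kk} phi_{k-1,k-j},  j = 1..k-1.
Step k = 1:
  phi_11 = rho(1) = -0.0743.
Step k = 2:
  phi_22 = [rho(2) - phi_11 rho(1)] / [1 - phi_11 rho(1)] = [-0.659 - (-0.0743)(-0.0743)] / [1 - (-0.0743)(-0.0743)]
         = -0.66452049 / 0.99447951 = -0.668209.
  Update: phi_21 = phi_11 - phi_22 phi_11 = -0.0743 - (-0.668209)(-0.0743) = -0.123948.
Step k = 3:
  phi_33 = [rho(3) - phi_21 rho(2) - phi_22 rho(1)] / [1 - phi_21 rho(1) - phi_22 rho(2)]
    numerator   = 0.1413 - (-0.123948)(-0.659) - (-0.668209)(-0.0743) = 0.00997035
    denominator = 1 - (-0.123948)(-0.0743) - (-0.668209)(-0.659) = 0.55044072
  phi_33 = 0.00997035 / 0.55044072 = 0.0181.
Therefore phi_{33} = 0.0181.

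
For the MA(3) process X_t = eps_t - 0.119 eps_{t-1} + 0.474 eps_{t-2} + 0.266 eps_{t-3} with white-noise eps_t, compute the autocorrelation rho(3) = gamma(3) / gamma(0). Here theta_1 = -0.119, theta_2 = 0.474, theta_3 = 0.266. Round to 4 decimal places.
\rho(3) = 0.2031

For an MA(q) process with theta_0 = 1, the autocovariance is
  gamma(k) = sigma^2 * sum_{i=0..q-k} theta_i * theta_{i+k},
and rho(k) = gamma(k) / gamma(0). Sigma^2 cancels.
  numerator   = (1)*(0.266) = 0.266.
  denominator = (1)^2 + (-0.119)^2 + (0.474)^2 + (0.266)^2 = 1.309593.
  rho(3) = 0.266 / 1.309593 = 0.2031.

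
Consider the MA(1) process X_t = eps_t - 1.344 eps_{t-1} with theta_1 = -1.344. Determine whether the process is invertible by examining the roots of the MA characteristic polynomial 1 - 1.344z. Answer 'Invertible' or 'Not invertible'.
\text{Not invertible}

The MA(q) characteristic polynomial is P(z) = 1 - 1.344z.
Invertibility requires all roots to lie outside the unit circle, i.e. |z| > 1 for every root.
This is linear in z: 1 + (-1.344) z = 0  =>  z = -1/(-1.344) = 0.744048,  |z| = 0.744048.
Moduli of all roots: 0.7440.
All moduli strictly greater than 1? No.
Verdict: Not invertible.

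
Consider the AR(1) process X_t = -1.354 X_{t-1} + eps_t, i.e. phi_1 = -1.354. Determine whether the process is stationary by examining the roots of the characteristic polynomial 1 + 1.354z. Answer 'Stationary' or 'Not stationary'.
\text{Not stationary}

The AR(p) characteristic polynomial is P(z) = 1 + 1.354z.
Stationarity requires all roots to lie outside the unit circle, i.e. |z| > 1 for every root.
This is linear in z: 1 + (1.354) z = 0  =>  z = -1/(1.354) = -0.738552,  |z| = 0.738552.
Moduli of all roots: 0.7386.
All moduli strictly greater than 1? No.
Verdict: Not stationary.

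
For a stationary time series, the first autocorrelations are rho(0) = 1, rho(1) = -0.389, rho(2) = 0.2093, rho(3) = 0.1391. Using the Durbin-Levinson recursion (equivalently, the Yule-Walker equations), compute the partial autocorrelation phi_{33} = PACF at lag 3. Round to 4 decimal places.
\phi_{33} = 0.2859

The PACF at lag k is phi_{kk}, the last component of the solution
to the Yule-Walker system G_k phi = r_k where
  (G_k)_{ij} = rho(|i - j|), (r_k)_i = rho(i), i,j = 1..k.
Equivalently, Durbin-Levinson gives phi_{kk} iteratively:
  phi_{11} = rho(1)
  phi_{kk} = [rho(k) - sum_{j=1..k-1} phi_{k-1,j} rho(k-j)]
            / [1 - sum_{j=1..k-1} phi_{k-1,j} rho(j)],
  phi_{k,j} = phi_{k-1,j} - phi_{kk} phi_{k-1,k-j},  j = 1..k-1.
Step k = 1:
  phi_11 = rho(1) = -0.389.
Step k = 2:
  phi_22 = [rho(2) - phi_11 rho(1)] / [1 - phi_11 rho(1)] = [0.2093 - (-0.389)(-0.389)] / [1 - (-0.389)(-0.389)]
         = 0.057979 / 0.848679 = 0.068317.
  Update: phi_21 = phi_11 - phi_22 phi_11 = -0.389 - (0.068317)(-0.389) = -0.362425.
Step k = 3:
  phi_33 = [rho(3) - phi_21 rho(2) - phi_22 rho(1)] / [1 - phi_21 rho(1) - phi_22 rho(2)]
    numerator   = 0.1391 - (-0.362425)(0.2093) - (0.068317)(-0.389) = 0.24153073
    denominator = 1 - (-0.362425)(-0.389) - (0.068317)(0.2093) = 0.84471806
  phi_33 = 0.24153073 / 0.84471806 = 0.2859.
Therefore phi_{33} = 0.2859.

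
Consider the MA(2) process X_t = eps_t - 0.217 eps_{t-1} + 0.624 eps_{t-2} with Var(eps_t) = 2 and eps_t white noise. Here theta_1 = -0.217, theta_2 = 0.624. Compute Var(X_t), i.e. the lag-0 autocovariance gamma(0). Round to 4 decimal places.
\gamma(0) = 2.8729

For an MA(q) process X_t = eps_t + sum_i theta_i eps_{t-i} with
Var(eps_t) = sigma^2, the variance is
  gamma(0) = sigma^2 * (1 + sum_i theta_i^2).
  sum_i theta_i^2 = (-0.217)^2 + (0.624)^2 = 0.047089 + 0.389376 = 0.436465.
  gamma(0) = 2 * (1 + 0.436465) = 2 * 1.436465 = 2.87293, which rounds to 2.8729.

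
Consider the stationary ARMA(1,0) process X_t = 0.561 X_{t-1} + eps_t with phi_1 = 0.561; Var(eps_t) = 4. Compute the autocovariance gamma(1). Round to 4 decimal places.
\gamma(1) = 3.2746

Multiply the model equation by X_{t-k} and take expectations. With theta_0 = psi_0 = 1 and psi_j the MA(infinity) weights, this gives
  gamma(k) - sum_i phi_i gamma(k-i) = c_k,
  c_k = sigma^2 * sum_{j=k..q} theta_j psi_{j-k}   (c_k = 0 for k > q),
using gamma(-m) = gamma(m).
Pure AR (q = 0): c_0 = sigma^2 = 4, c_k = 0 for k >= 1.
Equations for k = 0 and k = 1 (AR order 1):
  gamma(0) = phi_1 gamma(1) + c_0
  gamma(1) = phi_1 gamma(0) + c_1
Substituting the second into the first: gamma(0) (1 - phi_1^2) = c_0 + phi_1 c_1, so
  gamma(0) = c_0 / (1 - phi_1^2) = 4 / (1 - (0.561)^2) = 4 / 0.685279 = 5.837039.
  gamma(1) = phi_1 gamma(0) = (0.561)(5.837039) = 3.274579.
Therefore gamma(1) = 3.2746 (to 4 decimal places).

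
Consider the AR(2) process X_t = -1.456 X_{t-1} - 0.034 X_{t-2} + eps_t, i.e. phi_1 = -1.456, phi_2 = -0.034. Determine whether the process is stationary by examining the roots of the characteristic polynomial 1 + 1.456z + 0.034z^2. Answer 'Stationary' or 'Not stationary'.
\text{Not stationary}

The AR(p) characteristic polynomial is P(z) = 1 + 1.456z + 0.034z^2.
Stationarity requires all roots to lie outside the unit circle, i.e. |z| > 1 for every root.
Set 1 + (1.456) z + (0.034) z^2 = 0, i.e. a z^2 + b z + c = 0 with a = 0.034, b = 1.456, c = 1.
Discriminant D = b^2 - 4ac = (1.456)^2 - 4*(0.034)*1 = 2.119936 - (0.136) = 1.983936.
D >= 0, so the roots are real: z = (-b +/- sqrt(D)) / (2a) = (-1.456 +/- 1.408523) / (0.068).
  z_1 = (-1.456 + 1.408523) / (0.068) = -0.6982,   |z_1| = 0.6982.
  z_2 = (-1.456 - 1.408523) / (0.068) = -42.1253,   |z_2| = 42.1253.
Moduli of all roots: 0.6982, 42.1253.
All moduli strictly greater than 1? No.
Verdict: Not stationary.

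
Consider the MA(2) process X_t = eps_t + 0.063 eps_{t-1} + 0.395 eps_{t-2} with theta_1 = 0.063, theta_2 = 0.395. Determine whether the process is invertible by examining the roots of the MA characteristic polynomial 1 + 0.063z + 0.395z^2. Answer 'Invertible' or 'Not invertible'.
\text{Invertible}

The MA(q) characteristic polynomial is P(z) = 1 + 0.063z + 0.395z^2.
Invertibility requires all roots to lie outside the unit circle, i.e. |z| > 1 for every root.
Set 1 + (0.063) z + (0.395) z^2 = 0, i.e. a z^2 + b z + c = 0 with a = 0.395, b = 0.063, c = 1.
Discriminant D = b^2 - 4ac = (0.063)^2 - 4*(0.395)*1 = 0.003969 - (1.58) = -1.576031.
D < 0, so the roots are the complex-conjugate pair z = (-b +/- i sqrt(-D)) / (2a) = -0.0797 +/- 1.5891i.
For a conjugate pair |z|^2 = z * conj(z) = (product of roots) = c/a = 1/(0.395) = 2.531646, so |z| = sqrt(2.531646) = 1.5911 for both roots.
Moduli of all roots: 1.5911, 1.5911.
All moduli strictly greater than 1? Yes.
Verdict: Invertible.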